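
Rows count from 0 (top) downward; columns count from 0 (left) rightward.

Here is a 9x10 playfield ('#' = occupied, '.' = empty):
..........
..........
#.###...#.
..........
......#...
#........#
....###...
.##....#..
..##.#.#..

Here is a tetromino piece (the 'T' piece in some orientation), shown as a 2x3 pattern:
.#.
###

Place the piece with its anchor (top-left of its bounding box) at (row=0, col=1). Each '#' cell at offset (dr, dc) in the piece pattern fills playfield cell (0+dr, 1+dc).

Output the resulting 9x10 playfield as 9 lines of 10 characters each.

Answer: ..#.......
.###......
#.###...#.
..........
......#...
#........#
....###...
.##....#..
..##.#.#..

Derivation:
Fill (0+0,1+1) = (0,2)
Fill (0+1,1+0) = (1,1)
Fill (0+1,1+1) = (1,2)
Fill (0+1,1+2) = (1,3)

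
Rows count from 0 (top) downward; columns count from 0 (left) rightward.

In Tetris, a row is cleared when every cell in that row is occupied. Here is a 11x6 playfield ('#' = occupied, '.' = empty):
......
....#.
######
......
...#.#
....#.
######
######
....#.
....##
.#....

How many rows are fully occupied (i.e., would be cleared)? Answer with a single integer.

Check each row:
  row 0: 6 empty cells -> not full
  row 1: 5 empty cells -> not full
  row 2: 0 empty cells -> FULL (clear)
  row 3: 6 empty cells -> not full
  row 4: 4 empty cells -> not full
  row 5: 5 empty cells -> not full
  row 6: 0 empty cells -> FULL (clear)
  row 7: 0 empty cells -> FULL (clear)
  row 8: 5 empty cells -> not full
  row 9: 4 empty cells -> not full
  row 10: 5 empty cells -> not full
Total rows cleared: 3

Answer: 3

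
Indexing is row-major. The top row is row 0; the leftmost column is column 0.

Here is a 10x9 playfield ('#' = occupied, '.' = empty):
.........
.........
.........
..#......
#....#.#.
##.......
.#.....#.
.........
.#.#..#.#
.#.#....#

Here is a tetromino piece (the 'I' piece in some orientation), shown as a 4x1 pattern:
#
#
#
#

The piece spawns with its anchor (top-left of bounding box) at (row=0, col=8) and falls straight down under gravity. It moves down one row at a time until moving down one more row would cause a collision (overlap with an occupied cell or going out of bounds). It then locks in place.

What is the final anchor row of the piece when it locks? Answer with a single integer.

Answer: 4

Derivation:
Spawn at (row=0, col=8). Try each row:
  row 0: fits
  row 1: fits
  row 2: fits
  row 3: fits
  row 4: fits
  row 5: blocked -> lock at row 4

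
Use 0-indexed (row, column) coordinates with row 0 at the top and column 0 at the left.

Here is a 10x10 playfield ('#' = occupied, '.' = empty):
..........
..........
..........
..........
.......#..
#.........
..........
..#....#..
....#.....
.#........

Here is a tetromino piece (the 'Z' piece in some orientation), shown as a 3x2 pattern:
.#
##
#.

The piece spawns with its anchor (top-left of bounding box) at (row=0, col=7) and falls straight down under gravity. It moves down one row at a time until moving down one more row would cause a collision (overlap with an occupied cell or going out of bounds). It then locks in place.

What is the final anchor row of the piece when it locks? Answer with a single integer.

Answer: 1

Derivation:
Spawn at (row=0, col=7). Try each row:
  row 0: fits
  row 1: fits
  row 2: blocked -> lock at row 1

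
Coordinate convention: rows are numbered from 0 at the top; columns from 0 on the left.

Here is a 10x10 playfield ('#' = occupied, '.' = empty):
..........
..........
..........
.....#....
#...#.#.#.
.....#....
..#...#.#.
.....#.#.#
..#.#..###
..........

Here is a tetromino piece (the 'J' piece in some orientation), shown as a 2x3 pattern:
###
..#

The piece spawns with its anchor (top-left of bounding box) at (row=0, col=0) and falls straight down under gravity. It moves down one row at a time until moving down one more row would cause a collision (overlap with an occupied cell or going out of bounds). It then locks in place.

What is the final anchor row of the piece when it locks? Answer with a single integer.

Spawn at (row=0, col=0). Try each row:
  row 0: fits
  row 1: fits
  row 2: fits
  row 3: fits
  row 4: blocked -> lock at row 3

Answer: 3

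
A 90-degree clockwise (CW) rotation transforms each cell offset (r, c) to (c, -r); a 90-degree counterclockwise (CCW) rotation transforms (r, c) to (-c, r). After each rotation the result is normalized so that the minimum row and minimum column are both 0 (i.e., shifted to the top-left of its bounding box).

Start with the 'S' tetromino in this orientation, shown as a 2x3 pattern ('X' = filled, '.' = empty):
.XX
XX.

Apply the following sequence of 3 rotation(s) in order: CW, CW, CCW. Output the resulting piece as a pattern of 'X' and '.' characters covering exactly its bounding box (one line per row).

Start:
.XX
XX.
After rotation 1 (CW):
X.
XX
.X
After rotation 2 (CW):
.XX
XX.
After rotation 3 (CCW):
X.
XX
.X

Answer: X.
XX
.X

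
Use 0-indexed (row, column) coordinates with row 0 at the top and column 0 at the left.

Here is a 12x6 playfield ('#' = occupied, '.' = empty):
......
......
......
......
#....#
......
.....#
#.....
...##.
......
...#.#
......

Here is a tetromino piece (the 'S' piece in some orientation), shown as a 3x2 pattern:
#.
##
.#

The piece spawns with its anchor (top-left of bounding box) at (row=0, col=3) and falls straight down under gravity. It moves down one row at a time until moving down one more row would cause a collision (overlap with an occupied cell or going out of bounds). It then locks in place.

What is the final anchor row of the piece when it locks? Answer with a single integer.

Spawn at (row=0, col=3). Try each row:
  row 0: fits
  row 1: fits
  row 2: fits
  row 3: fits
  row 4: fits
  row 5: fits
  row 6: blocked -> lock at row 5

Answer: 5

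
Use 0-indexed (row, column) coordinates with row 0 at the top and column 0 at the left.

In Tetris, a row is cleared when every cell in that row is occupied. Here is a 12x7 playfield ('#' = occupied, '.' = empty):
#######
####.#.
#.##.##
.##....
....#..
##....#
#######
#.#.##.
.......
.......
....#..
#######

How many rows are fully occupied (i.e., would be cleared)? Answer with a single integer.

Answer: 3

Derivation:
Check each row:
  row 0: 0 empty cells -> FULL (clear)
  row 1: 2 empty cells -> not full
  row 2: 2 empty cells -> not full
  row 3: 5 empty cells -> not full
  row 4: 6 empty cells -> not full
  row 5: 4 empty cells -> not full
  row 6: 0 empty cells -> FULL (clear)
  row 7: 3 empty cells -> not full
  row 8: 7 empty cells -> not full
  row 9: 7 empty cells -> not full
  row 10: 6 empty cells -> not full
  row 11: 0 empty cells -> FULL (clear)
Total rows cleared: 3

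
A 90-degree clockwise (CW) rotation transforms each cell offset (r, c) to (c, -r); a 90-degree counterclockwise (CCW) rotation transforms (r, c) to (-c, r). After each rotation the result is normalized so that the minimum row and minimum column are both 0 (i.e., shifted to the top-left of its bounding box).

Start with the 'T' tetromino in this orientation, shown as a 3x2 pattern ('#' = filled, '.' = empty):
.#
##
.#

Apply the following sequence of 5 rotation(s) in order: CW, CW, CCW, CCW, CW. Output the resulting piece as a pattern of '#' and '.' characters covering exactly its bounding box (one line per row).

Answer: .#.
###

Derivation:
Start:
.#
##
.#
After rotation 1 (CW):
.#.
###
After rotation 2 (CW):
#.
##
#.
After rotation 3 (CCW):
.#.
###
After rotation 4 (CCW):
.#
##
.#
After rotation 5 (CW):
.#.
###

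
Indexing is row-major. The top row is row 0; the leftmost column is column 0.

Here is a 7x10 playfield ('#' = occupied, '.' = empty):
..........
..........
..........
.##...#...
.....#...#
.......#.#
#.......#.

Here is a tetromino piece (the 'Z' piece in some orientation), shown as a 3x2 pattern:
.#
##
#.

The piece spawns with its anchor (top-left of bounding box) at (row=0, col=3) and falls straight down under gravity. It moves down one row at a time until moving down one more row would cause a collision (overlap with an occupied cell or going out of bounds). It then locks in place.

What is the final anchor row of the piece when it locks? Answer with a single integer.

Spawn at (row=0, col=3). Try each row:
  row 0: fits
  row 1: fits
  row 2: fits
  row 3: fits
  row 4: fits
  row 5: blocked -> lock at row 4

Answer: 4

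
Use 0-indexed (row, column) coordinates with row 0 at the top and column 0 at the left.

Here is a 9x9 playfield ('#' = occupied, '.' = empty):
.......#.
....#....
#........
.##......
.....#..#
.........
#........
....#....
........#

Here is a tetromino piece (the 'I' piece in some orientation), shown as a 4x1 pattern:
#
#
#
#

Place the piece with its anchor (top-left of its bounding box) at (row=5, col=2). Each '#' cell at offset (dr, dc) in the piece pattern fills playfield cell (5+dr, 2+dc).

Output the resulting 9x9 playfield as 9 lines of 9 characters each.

Fill (5+0,2+0) = (5,2)
Fill (5+1,2+0) = (6,2)
Fill (5+2,2+0) = (7,2)
Fill (5+3,2+0) = (8,2)

Answer: .......#.
....#....
#........
.##......
.....#..#
..#......
#.#......
..#.#....
..#.....#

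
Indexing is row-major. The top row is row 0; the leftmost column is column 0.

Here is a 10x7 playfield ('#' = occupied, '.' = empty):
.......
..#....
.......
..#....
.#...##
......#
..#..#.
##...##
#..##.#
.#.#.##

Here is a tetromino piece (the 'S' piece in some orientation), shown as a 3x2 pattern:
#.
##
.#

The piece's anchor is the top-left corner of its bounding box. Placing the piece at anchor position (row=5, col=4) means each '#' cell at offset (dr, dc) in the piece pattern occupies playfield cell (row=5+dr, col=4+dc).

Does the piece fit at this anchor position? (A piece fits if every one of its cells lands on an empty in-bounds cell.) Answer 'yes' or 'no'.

Answer: no

Derivation:
Check each piece cell at anchor (5, 4):
  offset (0,0) -> (5,4): empty -> OK
  offset (1,0) -> (6,4): empty -> OK
  offset (1,1) -> (6,5): occupied ('#') -> FAIL
  offset (2,1) -> (7,5): occupied ('#') -> FAIL
All cells valid: no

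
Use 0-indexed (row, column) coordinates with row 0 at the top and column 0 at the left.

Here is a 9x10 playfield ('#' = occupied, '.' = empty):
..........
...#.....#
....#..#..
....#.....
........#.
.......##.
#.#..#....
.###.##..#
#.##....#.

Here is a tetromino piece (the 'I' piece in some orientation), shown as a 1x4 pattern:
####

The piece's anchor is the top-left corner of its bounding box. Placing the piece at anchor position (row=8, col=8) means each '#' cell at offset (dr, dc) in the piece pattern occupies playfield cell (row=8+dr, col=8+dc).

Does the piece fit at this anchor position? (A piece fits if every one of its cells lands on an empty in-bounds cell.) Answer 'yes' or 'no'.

Check each piece cell at anchor (8, 8):
  offset (0,0) -> (8,8): occupied ('#') -> FAIL
  offset (0,1) -> (8,9): empty -> OK
  offset (0,2) -> (8,10): out of bounds -> FAIL
  offset (0,3) -> (8,11): out of bounds -> FAIL
All cells valid: no

Answer: no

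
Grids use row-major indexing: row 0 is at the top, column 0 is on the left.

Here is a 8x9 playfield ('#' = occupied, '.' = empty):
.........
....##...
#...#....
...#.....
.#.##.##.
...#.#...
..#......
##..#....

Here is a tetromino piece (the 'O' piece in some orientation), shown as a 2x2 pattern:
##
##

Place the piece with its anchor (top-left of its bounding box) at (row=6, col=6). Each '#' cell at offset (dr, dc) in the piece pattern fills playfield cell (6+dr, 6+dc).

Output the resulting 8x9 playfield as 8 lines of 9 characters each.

Fill (6+0,6+0) = (6,6)
Fill (6+0,6+1) = (6,7)
Fill (6+1,6+0) = (7,6)
Fill (6+1,6+1) = (7,7)

Answer: .........
....##...
#...#....
...#.....
.#.##.##.
...#.#...
..#...##.
##..#.##.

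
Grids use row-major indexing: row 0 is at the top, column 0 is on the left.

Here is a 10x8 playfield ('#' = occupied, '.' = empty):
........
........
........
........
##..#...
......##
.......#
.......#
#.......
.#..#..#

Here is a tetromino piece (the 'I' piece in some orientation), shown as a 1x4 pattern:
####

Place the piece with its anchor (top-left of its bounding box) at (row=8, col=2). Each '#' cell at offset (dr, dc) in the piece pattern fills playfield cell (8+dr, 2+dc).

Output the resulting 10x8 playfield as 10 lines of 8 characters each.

Fill (8+0,2+0) = (8,2)
Fill (8+0,2+1) = (8,3)
Fill (8+0,2+2) = (8,4)
Fill (8+0,2+3) = (8,5)

Answer: ........
........
........
........
##..#...
......##
.......#
.......#
#.####..
.#..#..#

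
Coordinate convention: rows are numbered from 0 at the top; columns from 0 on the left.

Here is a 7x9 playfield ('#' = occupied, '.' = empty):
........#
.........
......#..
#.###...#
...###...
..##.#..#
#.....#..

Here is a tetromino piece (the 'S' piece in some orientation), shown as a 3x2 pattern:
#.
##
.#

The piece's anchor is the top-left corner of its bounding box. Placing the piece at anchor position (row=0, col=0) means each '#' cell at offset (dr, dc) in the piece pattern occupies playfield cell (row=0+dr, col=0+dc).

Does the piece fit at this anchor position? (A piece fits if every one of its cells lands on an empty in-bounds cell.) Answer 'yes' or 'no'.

Check each piece cell at anchor (0, 0):
  offset (0,0) -> (0,0): empty -> OK
  offset (1,0) -> (1,0): empty -> OK
  offset (1,1) -> (1,1): empty -> OK
  offset (2,1) -> (2,1): empty -> OK
All cells valid: yes

Answer: yes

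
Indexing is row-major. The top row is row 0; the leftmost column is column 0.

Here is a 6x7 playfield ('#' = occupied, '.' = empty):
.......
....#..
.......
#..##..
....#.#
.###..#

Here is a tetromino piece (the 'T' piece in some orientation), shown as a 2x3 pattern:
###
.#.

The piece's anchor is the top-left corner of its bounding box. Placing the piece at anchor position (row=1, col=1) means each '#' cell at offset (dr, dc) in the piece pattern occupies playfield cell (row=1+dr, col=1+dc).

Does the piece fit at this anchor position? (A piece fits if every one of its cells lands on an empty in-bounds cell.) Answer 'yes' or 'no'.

Answer: yes

Derivation:
Check each piece cell at anchor (1, 1):
  offset (0,0) -> (1,1): empty -> OK
  offset (0,1) -> (1,2): empty -> OK
  offset (0,2) -> (1,3): empty -> OK
  offset (1,1) -> (2,2): empty -> OK
All cells valid: yes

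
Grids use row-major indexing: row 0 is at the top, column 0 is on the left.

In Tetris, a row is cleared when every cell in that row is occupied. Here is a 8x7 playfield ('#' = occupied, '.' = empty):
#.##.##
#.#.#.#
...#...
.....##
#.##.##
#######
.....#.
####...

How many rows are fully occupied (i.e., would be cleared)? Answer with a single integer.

Check each row:
  row 0: 2 empty cells -> not full
  row 1: 3 empty cells -> not full
  row 2: 6 empty cells -> not full
  row 3: 5 empty cells -> not full
  row 4: 2 empty cells -> not full
  row 5: 0 empty cells -> FULL (clear)
  row 6: 6 empty cells -> not full
  row 7: 3 empty cells -> not full
Total rows cleared: 1

Answer: 1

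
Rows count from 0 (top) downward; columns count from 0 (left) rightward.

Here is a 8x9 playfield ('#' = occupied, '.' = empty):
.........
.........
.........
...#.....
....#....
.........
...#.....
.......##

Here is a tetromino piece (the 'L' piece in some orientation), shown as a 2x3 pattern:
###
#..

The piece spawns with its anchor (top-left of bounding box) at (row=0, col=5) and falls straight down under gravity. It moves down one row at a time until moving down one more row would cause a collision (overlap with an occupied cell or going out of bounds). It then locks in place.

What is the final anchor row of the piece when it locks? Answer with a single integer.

Spawn at (row=0, col=5). Try each row:
  row 0: fits
  row 1: fits
  row 2: fits
  row 3: fits
  row 4: fits
  row 5: fits
  row 6: fits
  row 7: blocked -> lock at row 6

Answer: 6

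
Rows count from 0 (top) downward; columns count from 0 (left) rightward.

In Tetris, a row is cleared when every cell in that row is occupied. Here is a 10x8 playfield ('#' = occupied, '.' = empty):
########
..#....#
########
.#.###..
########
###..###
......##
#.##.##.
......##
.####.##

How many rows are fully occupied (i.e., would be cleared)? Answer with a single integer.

Answer: 3

Derivation:
Check each row:
  row 0: 0 empty cells -> FULL (clear)
  row 1: 6 empty cells -> not full
  row 2: 0 empty cells -> FULL (clear)
  row 3: 4 empty cells -> not full
  row 4: 0 empty cells -> FULL (clear)
  row 5: 2 empty cells -> not full
  row 6: 6 empty cells -> not full
  row 7: 3 empty cells -> not full
  row 8: 6 empty cells -> not full
  row 9: 2 empty cells -> not full
Total rows cleared: 3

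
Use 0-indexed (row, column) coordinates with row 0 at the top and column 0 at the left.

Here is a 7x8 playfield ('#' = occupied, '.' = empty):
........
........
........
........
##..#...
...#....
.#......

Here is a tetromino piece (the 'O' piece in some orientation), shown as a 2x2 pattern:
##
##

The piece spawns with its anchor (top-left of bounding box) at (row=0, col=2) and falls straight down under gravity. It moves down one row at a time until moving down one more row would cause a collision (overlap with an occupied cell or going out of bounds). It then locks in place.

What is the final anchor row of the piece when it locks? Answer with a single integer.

Spawn at (row=0, col=2). Try each row:
  row 0: fits
  row 1: fits
  row 2: fits
  row 3: fits
  row 4: blocked -> lock at row 3

Answer: 3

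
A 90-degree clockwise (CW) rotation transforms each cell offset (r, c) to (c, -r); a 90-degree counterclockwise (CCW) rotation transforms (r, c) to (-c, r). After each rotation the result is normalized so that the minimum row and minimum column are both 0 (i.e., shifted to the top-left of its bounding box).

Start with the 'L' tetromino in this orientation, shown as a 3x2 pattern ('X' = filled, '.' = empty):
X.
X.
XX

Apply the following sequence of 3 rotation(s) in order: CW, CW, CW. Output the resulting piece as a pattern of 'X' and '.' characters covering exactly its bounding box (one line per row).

Answer: ..X
XXX

Derivation:
Start:
X.
X.
XX
After rotation 1 (CW):
XXX
X..
After rotation 2 (CW):
XX
.X
.X
After rotation 3 (CW):
..X
XXX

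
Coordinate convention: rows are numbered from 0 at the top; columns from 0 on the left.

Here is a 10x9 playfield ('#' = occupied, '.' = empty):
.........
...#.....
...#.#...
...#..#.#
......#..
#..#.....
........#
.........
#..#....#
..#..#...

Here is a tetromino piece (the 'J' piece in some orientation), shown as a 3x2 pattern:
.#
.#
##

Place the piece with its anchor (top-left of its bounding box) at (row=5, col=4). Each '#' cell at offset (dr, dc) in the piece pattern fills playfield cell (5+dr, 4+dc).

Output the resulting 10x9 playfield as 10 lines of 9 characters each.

Fill (5+0,4+1) = (5,5)
Fill (5+1,4+1) = (6,5)
Fill (5+2,4+0) = (7,4)
Fill (5+2,4+1) = (7,5)

Answer: .........
...#.....
...#.#...
...#..#.#
......#..
#..#.#...
.....#..#
....##...
#..#....#
..#..#...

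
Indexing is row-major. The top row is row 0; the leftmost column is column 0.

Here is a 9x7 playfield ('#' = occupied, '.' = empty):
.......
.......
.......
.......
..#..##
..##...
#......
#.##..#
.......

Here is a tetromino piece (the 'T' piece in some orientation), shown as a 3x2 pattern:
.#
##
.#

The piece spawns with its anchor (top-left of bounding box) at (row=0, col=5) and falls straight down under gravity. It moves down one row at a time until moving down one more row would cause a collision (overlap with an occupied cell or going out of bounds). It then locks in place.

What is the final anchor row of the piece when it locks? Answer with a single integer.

Answer: 1

Derivation:
Spawn at (row=0, col=5). Try each row:
  row 0: fits
  row 1: fits
  row 2: blocked -> lock at row 1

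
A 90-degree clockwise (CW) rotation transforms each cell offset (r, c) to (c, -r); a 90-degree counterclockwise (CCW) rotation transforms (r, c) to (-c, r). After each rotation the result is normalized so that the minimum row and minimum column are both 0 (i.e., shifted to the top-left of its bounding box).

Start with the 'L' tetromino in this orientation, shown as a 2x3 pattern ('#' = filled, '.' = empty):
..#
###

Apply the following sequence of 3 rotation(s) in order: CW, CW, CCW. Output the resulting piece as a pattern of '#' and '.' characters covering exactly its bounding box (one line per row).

Answer: #.
#.
##

Derivation:
Start:
..#
###
After rotation 1 (CW):
#.
#.
##
After rotation 2 (CW):
###
#..
After rotation 3 (CCW):
#.
#.
##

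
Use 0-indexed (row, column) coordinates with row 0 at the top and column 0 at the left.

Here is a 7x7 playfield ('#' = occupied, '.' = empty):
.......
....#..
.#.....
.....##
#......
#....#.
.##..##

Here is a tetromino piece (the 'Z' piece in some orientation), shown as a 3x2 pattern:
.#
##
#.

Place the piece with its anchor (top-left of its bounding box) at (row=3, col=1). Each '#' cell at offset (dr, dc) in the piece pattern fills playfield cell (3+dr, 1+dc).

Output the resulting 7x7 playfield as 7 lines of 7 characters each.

Fill (3+0,1+1) = (3,2)
Fill (3+1,1+0) = (4,1)
Fill (3+1,1+1) = (4,2)
Fill (3+2,1+0) = (5,1)

Answer: .......
....#..
.#.....
..#..##
###....
##...#.
.##..##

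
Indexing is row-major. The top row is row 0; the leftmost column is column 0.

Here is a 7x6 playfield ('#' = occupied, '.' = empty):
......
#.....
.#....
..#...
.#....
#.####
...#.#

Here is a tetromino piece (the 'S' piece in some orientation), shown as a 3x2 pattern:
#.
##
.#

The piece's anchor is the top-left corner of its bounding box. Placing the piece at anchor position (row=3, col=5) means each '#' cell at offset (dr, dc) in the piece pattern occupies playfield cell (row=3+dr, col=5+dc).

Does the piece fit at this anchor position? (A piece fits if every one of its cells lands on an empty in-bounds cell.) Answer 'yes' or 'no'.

Answer: no

Derivation:
Check each piece cell at anchor (3, 5):
  offset (0,0) -> (3,5): empty -> OK
  offset (1,0) -> (4,5): empty -> OK
  offset (1,1) -> (4,6): out of bounds -> FAIL
  offset (2,1) -> (5,6): out of bounds -> FAIL
All cells valid: no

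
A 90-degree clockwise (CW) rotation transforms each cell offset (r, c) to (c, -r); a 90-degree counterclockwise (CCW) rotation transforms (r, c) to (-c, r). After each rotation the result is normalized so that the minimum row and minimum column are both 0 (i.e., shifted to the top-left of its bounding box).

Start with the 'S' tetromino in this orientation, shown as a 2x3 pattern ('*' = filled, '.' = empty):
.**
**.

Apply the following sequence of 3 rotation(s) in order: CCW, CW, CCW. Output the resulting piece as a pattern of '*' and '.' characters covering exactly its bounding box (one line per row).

Start:
.**
**.
After rotation 1 (CCW):
*.
**
.*
After rotation 2 (CW):
.**
**.
After rotation 3 (CCW):
*.
**
.*

Answer: *.
**
.*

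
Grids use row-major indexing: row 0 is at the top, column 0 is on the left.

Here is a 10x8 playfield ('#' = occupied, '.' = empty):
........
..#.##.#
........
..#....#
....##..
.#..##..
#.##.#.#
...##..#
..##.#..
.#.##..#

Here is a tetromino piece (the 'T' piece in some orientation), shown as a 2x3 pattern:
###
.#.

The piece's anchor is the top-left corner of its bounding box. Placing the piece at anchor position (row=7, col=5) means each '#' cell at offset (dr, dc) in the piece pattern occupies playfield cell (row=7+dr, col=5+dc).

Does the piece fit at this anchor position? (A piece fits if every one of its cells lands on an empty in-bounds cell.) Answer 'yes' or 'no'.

Answer: no

Derivation:
Check each piece cell at anchor (7, 5):
  offset (0,0) -> (7,5): empty -> OK
  offset (0,1) -> (7,6): empty -> OK
  offset (0,2) -> (7,7): occupied ('#') -> FAIL
  offset (1,1) -> (8,6): empty -> OK
All cells valid: no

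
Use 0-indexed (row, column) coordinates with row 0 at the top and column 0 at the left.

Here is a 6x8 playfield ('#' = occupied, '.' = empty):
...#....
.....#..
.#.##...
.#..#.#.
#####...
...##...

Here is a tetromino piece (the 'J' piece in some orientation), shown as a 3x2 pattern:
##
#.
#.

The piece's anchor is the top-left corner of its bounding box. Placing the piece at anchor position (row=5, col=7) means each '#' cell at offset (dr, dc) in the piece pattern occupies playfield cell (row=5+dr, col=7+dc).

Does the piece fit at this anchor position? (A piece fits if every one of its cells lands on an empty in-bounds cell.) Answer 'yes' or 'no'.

Answer: no

Derivation:
Check each piece cell at anchor (5, 7):
  offset (0,0) -> (5,7): empty -> OK
  offset (0,1) -> (5,8): out of bounds -> FAIL
  offset (1,0) -> (6,7): out of bounds -> FAIL
  offset (2,0) -> (7,7): out of bounds -> FAIL
All cells valid: no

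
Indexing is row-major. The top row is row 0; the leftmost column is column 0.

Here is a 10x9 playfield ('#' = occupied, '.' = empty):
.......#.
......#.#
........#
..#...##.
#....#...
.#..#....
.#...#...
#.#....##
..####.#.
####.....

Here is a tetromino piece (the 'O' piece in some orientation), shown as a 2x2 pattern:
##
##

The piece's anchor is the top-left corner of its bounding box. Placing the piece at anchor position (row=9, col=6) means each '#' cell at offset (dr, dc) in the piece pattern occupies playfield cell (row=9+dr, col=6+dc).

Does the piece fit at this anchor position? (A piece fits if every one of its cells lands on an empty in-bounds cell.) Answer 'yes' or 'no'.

Answer: no

Derivation:
Check each piece cell at anchor (9, 6):
  offset (0,0) -> (9,6): empty -> OK
  offset (0,1) -> (9,7): empty -> OK
  offset (1,0) -> (10,6): out of bounds -> FAIL
  offset (1,1) -> (10,7): out of bounds -> FAIL
All cells valid: no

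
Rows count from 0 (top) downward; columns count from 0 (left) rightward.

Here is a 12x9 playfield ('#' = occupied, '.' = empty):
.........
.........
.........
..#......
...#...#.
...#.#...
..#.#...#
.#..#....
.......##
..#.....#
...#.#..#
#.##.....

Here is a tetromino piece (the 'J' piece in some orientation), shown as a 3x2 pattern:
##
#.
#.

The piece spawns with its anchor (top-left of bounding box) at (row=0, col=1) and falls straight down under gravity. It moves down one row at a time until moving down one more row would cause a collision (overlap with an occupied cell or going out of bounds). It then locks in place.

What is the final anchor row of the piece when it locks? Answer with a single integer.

Spawn at (row=0, col=1). Try each row:
  row 0: fits
  row 1: fits
  row 2: fits
  row 3: blocked -> lock at row 2

Answer: 2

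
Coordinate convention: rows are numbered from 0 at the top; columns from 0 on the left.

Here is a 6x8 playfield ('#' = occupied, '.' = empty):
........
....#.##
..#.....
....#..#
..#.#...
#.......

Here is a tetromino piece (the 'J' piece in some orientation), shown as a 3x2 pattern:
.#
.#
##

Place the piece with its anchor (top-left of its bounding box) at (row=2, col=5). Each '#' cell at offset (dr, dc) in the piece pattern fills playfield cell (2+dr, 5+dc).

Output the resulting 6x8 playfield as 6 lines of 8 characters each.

Answer: ........
....#.##
..#...#.
....#.##
..#.###.
#.......

Derivation:
Fill (2+0,5+1) = (2,6)
Fill (2+1,5+1) = (3,6)
Fill (2+2,5+0) = (4,5)
Fill (2+2,5+1) = (4,6)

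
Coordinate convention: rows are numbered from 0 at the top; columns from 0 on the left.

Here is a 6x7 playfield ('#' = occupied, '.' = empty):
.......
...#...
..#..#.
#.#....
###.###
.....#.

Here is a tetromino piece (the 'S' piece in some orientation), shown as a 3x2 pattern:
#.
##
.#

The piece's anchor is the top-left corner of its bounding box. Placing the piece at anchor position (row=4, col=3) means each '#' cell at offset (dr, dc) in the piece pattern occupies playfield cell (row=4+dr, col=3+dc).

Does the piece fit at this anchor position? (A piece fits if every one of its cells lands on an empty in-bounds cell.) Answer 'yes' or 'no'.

Check each piece cell at anchor (4, 3):
  offset (0,0) -> (4,3): empty -> OK
  offset (1,0) -> (5,3): empty -> OK
  offset (1,1) -> (5,4): empty -> OK
  offset (2,1) -> (6,4): out of bounds -> FAIL
All cells valid: no

Answer: no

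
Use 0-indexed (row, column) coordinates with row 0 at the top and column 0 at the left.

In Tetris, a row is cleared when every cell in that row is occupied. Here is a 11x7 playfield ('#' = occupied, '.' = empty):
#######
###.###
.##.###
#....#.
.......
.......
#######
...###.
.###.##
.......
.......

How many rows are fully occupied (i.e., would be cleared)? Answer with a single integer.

Answer: 2

Derivation:
Check each row:
  row 0: 0 empty cells -> FULL (clear)
  row 1: 1 empty cell -> not full
  row 2: 2 empty cells -> not full
  row 3: 5 empty cells -> not full
  row 4: 7 empty cells -> not full
  row 5: 7 empty cells -> not full
  row 6: 0 empty cells -> FULL (clear)
  row 7: 4 empty cells -> not full
  row 8: 2 empty cells -> not full
  row 9: 7 empty cells -> not full
  row 10: 7 empty cells -> not full
Total rows cleared: 2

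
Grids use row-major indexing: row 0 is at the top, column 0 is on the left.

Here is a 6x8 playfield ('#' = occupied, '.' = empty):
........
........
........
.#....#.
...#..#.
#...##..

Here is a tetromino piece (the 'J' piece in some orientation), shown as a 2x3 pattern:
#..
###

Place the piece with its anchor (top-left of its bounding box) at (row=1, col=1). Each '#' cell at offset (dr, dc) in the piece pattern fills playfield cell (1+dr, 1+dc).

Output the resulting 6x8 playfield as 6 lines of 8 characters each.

Answer: ........
.#......
.###....
.#....#.
...#..#.
#...##..

Derivation:
Fill (1+0,1+0) = (1,1)
Fill (1+1,1+0) = (2,1)
Fill (1+1,1+1) = (2,2)
Fill (1+1,1+2) = (2,3)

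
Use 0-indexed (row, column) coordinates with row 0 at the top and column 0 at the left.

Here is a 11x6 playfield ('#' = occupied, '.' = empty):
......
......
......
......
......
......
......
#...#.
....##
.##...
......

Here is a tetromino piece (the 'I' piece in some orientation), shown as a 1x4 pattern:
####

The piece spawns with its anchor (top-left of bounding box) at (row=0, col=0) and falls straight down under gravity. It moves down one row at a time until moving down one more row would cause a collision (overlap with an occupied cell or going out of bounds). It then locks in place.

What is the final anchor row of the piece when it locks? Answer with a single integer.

Answer: 6

Derivation:
Spawn at (row=0, col=0). Try each row:
  row 0: fits
  row 1: fits
  row 2: fits
  row 3: fits
  row 4: fits
  row 5: fits
  row 6: fits
  row 7: blocked -> lock at row 6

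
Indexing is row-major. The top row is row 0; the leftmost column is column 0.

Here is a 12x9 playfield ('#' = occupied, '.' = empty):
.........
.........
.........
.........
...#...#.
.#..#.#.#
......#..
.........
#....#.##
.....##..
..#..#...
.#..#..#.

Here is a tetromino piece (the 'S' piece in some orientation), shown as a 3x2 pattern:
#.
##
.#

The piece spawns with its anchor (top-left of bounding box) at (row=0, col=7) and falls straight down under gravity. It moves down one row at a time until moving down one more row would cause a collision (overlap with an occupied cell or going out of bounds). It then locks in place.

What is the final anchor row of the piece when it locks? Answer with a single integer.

Spawn at (row=0, col=7). Try each row:
  row 0: fits
  row 1: fits
  row 2: fits
  row 3: blocked -> lock at row 2

Answer: 2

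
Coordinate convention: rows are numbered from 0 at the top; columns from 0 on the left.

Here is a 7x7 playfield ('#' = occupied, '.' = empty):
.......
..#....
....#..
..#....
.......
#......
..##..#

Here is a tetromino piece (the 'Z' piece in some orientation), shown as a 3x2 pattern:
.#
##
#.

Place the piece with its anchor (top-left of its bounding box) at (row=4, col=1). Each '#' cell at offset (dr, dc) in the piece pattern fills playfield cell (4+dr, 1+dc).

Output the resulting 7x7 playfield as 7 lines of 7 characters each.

Answer: .......
..#....
....#..
..#....
..#....
###....
.###..#

Derivation:
Fill (4+0,1+1) = (4,2)
Fill (4+1,1+0) = (5,1)
Fill (4+1,1+1) = (5,2)
Fill (4+2,1+0) = (6,1)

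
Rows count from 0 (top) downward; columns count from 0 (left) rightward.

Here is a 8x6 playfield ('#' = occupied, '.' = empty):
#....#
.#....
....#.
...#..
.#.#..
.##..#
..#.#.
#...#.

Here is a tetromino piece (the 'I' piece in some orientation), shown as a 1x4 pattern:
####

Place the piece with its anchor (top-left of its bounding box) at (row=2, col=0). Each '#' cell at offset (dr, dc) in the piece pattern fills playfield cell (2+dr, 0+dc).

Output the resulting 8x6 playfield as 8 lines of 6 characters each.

Fill (2+0,0+0) = (2,0)
Fill (2+0,0+1) = (2,1)
Fill (2+0,0+2) = (2,2)
Fill (2+0,0+3) = (2,3)

Answer: #....#
.#....
#####.
...#..
.#.#..
.##..#
..#.#.
#...#.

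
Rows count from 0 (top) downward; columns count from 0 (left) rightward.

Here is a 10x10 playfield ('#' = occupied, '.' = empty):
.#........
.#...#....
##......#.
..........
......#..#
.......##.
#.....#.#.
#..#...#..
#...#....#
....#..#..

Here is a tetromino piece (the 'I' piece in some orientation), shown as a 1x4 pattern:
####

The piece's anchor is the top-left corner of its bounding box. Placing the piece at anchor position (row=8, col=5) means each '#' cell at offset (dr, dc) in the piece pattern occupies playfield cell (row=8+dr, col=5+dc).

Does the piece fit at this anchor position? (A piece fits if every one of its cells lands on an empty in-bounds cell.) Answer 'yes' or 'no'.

Check each piece cell at anchor (8, 5):
  offset (0,0) -> (8,5): empty -> OK
  offset (0,1) -> (8,6): empty -> OK
  offset (0,2) -> (8,7): empty -> OK
  offset (0,3) -> (8,8): empty -> OK
All cells valid: yes

Answer: yes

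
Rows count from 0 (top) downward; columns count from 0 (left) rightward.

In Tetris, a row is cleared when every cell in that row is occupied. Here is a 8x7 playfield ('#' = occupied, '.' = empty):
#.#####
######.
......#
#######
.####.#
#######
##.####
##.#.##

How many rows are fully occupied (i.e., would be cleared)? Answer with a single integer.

Answer: 2

Derivation:
Check each row:
  row 0: 1 empty cell -> not full
  row 1: 1 empty cell -> not full
  row 2: 6 empty cells -> not full
  row 3: 0 empty cells -> FULL (clear)
  row 4: 2 empty cells -> not full
  row 5: 0 empty cells -> FULL (clear)
  row 6: 1 empty cell -> not full
  row 7: 2 empty cells -> not full
Total rows cleared: 2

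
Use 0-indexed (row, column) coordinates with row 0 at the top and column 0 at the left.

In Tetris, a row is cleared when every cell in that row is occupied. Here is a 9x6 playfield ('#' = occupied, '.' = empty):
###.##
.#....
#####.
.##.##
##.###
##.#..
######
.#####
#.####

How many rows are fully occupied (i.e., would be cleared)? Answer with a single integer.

Check each row:
  row 0: 1 empty cell -> not full
  row 1: 5 empty cells -> not full
  row 2: 1 empty cell -> not full
  row 3: 2 empty cells -> not full
  row 4: 1 empty cell -> not full
  row 5: 3 empty cells -> not full
  row 6: 0 empty cells -> FULL (clear)
  row 7: 1 empty cell -> not full
  row 8: 1 empty cell -> not full
Total rows cleared: 1

Answer: 1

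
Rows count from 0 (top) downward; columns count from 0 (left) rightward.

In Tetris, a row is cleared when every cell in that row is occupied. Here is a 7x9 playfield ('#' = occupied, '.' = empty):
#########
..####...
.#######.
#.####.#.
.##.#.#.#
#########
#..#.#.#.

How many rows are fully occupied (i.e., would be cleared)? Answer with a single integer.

Check each row:
  row 0: 0 empty cells -> FULL (clear)
  row 1: 5 empty cells -> not full
  row 2: 2 empty cells -> not full
  row 3: 3 empty cells -> not full
  row 4: 4 empty cells -> not full
  row 5: 0 empty cells -> FULL (clear)
  row 6: 5 empty cells -> not full
Total rows cleared: 2

Answer: 2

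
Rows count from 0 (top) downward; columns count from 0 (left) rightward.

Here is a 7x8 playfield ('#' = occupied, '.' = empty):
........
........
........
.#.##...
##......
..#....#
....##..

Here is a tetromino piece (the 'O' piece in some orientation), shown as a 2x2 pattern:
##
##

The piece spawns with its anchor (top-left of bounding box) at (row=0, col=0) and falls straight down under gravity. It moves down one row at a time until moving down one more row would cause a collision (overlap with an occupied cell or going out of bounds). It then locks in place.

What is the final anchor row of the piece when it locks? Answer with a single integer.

Spawn at (row=0, col=0). Try each row:
  row 0: fits
  row 1: fits
  row 2: blocked -> lock at row 1

Answer: 1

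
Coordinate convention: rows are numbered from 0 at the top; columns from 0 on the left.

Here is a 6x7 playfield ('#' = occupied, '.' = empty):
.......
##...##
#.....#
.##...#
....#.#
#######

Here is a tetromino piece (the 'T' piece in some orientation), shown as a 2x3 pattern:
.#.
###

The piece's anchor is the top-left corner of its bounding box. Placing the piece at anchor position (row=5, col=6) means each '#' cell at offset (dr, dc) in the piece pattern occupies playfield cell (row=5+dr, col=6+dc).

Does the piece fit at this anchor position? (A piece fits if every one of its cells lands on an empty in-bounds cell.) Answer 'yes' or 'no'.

Check each piece cell at anchor (5, 6):
  offset (0,1) -> (5,7): out of bounds -> FAIL
  offset (1,0) -> (6,6): out of bounds -> FAIL
  offset (1,1) -> (6,7): out of bounds -> FAIL
  offset (1,2) -> (6,8): out of bounds -> FAIL
All cells valid: no

Answer: no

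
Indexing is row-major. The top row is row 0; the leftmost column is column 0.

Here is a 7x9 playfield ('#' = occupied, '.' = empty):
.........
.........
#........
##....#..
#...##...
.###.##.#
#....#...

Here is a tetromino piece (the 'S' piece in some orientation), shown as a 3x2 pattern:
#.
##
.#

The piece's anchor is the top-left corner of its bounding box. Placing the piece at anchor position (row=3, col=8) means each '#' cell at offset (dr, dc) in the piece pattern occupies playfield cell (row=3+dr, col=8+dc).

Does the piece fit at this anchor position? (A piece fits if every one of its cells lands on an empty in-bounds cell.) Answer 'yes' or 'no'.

Check each piece cell at anchor (3, 8):
  offset (0,0) -> (3,8): empty -> OK
  offset (1,0) -> (4,8): empty -> OK
  offset (1,1) -> (4,9): out of bounds -> FAIL
  offset (2,1) -> (5,9): out of bounds -> FAIL
All cells valid: no

Answer: no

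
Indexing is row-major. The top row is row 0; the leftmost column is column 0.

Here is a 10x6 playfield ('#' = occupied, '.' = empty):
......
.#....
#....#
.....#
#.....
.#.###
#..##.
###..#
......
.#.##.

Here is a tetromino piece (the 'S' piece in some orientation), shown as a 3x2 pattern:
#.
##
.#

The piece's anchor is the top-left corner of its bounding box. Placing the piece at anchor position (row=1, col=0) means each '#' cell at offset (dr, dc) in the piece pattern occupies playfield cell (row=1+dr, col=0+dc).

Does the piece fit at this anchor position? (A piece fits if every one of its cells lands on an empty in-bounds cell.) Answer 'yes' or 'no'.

Check each piece cell at anchor (1, 0):
  offset (0,0) -> (1,0): empty -> OK
  offset (1,0) -> (2,0): occupied ('#') -> FAIL
  offset (1,1) -> (2,1): empty -> OK
  offset (2,1) -> (3,1): empty -> OK
All cells valid: no

Answer: no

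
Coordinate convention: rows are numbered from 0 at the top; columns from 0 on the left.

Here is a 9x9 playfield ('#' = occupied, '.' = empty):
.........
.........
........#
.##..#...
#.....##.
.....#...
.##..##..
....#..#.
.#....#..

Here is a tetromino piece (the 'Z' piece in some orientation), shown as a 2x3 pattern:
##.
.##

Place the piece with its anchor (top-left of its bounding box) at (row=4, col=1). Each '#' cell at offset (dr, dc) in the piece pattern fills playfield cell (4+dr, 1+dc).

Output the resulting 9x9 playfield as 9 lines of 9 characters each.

Fill (4+0,1+0) = (4,1)
Fill (4+0,1+1) = (4,2)
Fill (4+1,1+1) = (5,2)
Fill (4+1,1+2) = (5,3)

Answer: .........
.........
........#
.##..#...
###...##.
..##.#...
.##..##..
....#..#.
.#....#..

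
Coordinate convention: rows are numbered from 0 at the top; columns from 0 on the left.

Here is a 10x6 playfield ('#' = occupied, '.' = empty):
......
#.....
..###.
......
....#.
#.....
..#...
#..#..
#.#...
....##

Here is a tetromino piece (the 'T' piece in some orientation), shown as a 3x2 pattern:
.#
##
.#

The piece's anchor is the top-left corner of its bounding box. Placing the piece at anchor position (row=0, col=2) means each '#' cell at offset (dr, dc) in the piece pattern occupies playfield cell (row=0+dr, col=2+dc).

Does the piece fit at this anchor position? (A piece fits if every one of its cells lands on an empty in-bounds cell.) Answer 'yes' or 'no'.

Check each piece cell at anchor (0, 2):
  offset (0,1) -> (0,3): empty -> OK
  offset (1,0) -> (1,2): empty -> OK
  offset (1,1) -> (1,3): empty -> OK
  offset (2,1) -> (2,3): occupied ('#') -> FAIL
All cells valid: no

Answer: no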